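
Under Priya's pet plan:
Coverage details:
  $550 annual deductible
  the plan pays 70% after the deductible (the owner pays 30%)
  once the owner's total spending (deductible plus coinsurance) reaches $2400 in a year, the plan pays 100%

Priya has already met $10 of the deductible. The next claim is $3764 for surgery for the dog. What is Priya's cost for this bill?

$1507.20

Deductible still to meet: $550 − $10 = $540.
That leaves $3764 − $540 = $3224 for coinsurance.
Owner's 30% share of $3224 is $967.20.
That puts the owner's cost at $540 + $967.20 = $1507.20 before any cap.
Cumulative spending $10 + $1507.20 = $1517.20 stays under the $2400 maximum.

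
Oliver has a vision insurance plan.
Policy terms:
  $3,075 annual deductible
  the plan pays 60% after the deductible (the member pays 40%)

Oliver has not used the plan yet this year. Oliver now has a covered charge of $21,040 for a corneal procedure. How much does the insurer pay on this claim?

$10,779

The full $3,075 deductible is still open; $3,075 of this bill applies to it.
The remaining $17,965 (= $21,040 − $3,075) moves to coinsurance.
Member's 40% share of $17,965 is $7,186.
So the member owes $3,075 + $7,186 = $10,261.
The plan picks up $21,040 − $10,261 = $10,779.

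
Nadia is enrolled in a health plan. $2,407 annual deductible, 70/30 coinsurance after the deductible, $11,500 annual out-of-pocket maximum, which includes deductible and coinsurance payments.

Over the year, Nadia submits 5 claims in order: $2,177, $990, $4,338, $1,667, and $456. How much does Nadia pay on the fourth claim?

$500.10

#1 ($2,177): fully absorbed by the deductible. Patient owes $2,177 (running OOP $2,177).
#2 ($990): deductible takes $230, $760 remains; coinsurance $760 × 30% = $228. Patient pays $458; OOP now $2,635.
#3 ($4,338): 30% coinsurance on $4,338 = $1,301.40. Patient owes $1,301.40 (running OOP $3,936.40).
#4 ($1,667): 30% coinsurance on $1,667 = $500.10. Cost to patient: $500.10. OOP to date $4,436.50.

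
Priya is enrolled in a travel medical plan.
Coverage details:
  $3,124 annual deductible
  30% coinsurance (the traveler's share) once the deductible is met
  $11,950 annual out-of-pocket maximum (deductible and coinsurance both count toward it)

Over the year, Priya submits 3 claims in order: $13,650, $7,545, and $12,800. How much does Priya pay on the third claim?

Bill 1, $13,650: $3,124 to deductible, leaving $10,526; traveler's 30% is $3,157.80. Cost to traveler: $6,281.80. OOP to date $6,281.80.
Bill 2, $7,545: deductible met; 30% of $7,545 = $2,263.50. Traveler pays $2,263.50; OOP now $8,545.30.
Bill 3, $12,800: 30% coinsurance on $12,800 = $3,840. That would push OOP to $12,385.30, over the $11,950 cap, so traveler pays $11,950 − $8,545.30 = $3,404.70.

$3,404.70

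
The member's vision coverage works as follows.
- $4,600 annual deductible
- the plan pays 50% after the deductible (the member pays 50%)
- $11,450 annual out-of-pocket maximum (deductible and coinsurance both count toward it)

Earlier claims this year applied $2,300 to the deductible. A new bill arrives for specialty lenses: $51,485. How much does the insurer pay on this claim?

$42,335

Deductible still to meet: $4,600 − $2,300 = $2,300.
After the $2,300 deductible portion, $51,485 − $2,300 = $49,185 is subject to coinsurance.
Coinsurance: $49,185 × 50% = $24,592.50.
So the member owes $2,300 + $24,592.50 = $26,892.50 before any cap.
Adding $26,892.50 to the $2,300 already spent would give $29,192.50, which exceeds the $11,450 cap; the member pays just $11,450 − $2,300 = $9,150.
The plan picks up $51,485 − $9,150 = $42,335.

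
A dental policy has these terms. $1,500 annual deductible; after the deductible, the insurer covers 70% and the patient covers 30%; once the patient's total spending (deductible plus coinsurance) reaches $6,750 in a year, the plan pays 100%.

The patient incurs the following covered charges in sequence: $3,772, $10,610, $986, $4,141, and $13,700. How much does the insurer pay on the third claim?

Claim 1 — $3,772: $1,500 to deductible, leaving $2,272; patient's 30% is $681.60. Patient pays $2,181.60; OOP now $2,181.60. Plan pays $3,772 − $2,181.60 = $1,590.40.
Claim 2 — $10,610: deductible already satisfied, so patient's share is 30% × $10,610 = $3,183. Patient pays $3,183; OOP now $5,364.60. Insurer: $10,610 − $3,183 = $7,427.
Claim 3 — $986: 30% coinsurance on $986 = $295.80. Patient owes $295.80 (running OOP $5,660.40). Plan pays $986 − $295.80 = $690.20.

$690.20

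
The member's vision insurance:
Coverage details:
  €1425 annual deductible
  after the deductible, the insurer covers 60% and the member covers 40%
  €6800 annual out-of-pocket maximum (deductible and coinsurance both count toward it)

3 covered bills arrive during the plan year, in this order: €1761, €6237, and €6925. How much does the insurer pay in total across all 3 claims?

Claim 1 (€1761): deductible takes €1425, €336 remains; coinsurance €336 × 40% = €134.40. Member pays €1559.40; OOP now €1559.40. Plan pays €1761 − €1559.40 = €201.60.
Claim 2 (€6237): deductible met; 40% of €6237 = €2494.80. Cost to member: €2494.80. OOP to date €4054.20. Plan pays €6237 − €2494.80 = €3742.20.
Claim 3 (€6925): 40% coinsurance on €6925 = €2770. OOP would hit €6824.20 > €6800, so the cap limits the member to €6800 − €4054.20 = €2745.80. Plan pays €6925 − €2745.80 = €4179.20.
Insurer total: €201.60 + €3742.20 + €4179.20 = €8123.

€8123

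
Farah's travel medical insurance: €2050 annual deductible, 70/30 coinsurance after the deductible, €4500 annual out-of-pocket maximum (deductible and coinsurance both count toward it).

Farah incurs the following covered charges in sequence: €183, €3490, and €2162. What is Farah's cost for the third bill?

€648.60

#1 (€183): fully absorbed by the deductible. Cost to traveler: €183. OOP to date €183.
#2 (€3490): €1867 finishes the deductible; €1623 goes to coinsurance; 30% of €1623 = €486.90. Traveler owes €2353.90 (running OOP €2536.90).
#3 (€2162): deductible met; 30% of €2162 = €648.60. Traveler pays €648.60; OOP now €3185.50.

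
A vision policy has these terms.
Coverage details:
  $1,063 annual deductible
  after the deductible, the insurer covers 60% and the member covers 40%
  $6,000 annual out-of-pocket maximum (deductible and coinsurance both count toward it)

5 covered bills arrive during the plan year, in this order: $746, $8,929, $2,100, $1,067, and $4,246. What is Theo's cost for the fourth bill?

$426.80

Claim 1 ($746): entire amount goes to the deductible. Cost to member: $746. OOP to date $746.
Claim 2 ($8,929): deductible takes $317, $8,612 remains; member's 40% is $3,444.80. Member pays $3,761.80; OOP now $4,507.80.
Claim 3 ($2,100): deductible already satisfied, so member's share is 40% × $2,100 = $840. Cost to member: $840. OOP to date $5,347.80.
Claim 4 ($1,067): 40% coinsurance on $1,067 = $426.80. Member pays $426.80; OOP now $5,774.60.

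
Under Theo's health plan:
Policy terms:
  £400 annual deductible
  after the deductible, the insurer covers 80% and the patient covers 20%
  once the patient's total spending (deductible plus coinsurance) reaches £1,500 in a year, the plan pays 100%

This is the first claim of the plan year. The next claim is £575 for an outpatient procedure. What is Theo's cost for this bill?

£435

Nothing has been paid toward the £400 deductible, so the first £400 of this charge is applied there.
The remaining £175 (= £575 − £400) moves to coinsurance.
20% of £175 = £35 falls to the patient.
That puts the patient's cost at £400 + £35 = £435 before any cap.
Total out-of-pocket so far would be £0 + £435 = £435, below the £1,500 cap — no reduction.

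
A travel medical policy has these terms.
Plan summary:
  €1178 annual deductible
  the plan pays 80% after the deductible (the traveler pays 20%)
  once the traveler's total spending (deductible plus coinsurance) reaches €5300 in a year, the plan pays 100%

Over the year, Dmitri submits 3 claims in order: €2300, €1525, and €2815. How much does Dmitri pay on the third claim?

Claim 1 — €2300: €1178 to deductible, leaving €1122; 20% of €1122 = €224.40. Traveler pays €1402.40; OOP now €1402.40.
Claim 2 — €1525: deductible met; 20% of €1525 = €305. Traveler pays €305; OOP now €1707.40.
Claim 3 — €2815: deductible met; 20% of €2815 = €563. Traveler pays €563; OOP now €2270.40.

€563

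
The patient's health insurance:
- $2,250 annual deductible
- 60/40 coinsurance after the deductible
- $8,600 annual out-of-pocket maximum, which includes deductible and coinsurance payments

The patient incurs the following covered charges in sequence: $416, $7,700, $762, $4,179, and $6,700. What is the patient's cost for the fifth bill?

Claim 1 — $416: fully absorbed by the deductible. Cost to patient: $416. OOP to date $416.
Claim 2 — $7,700: $1,834 to deductible, leaving $5,866; coinsurance $5,866 × 40% = $2,346.40. Patient owes $4,180.40 (running OOP $4,596.40).
Claim 3 — $762: deductible met; 40% of $762 = $304.80. Patient pays $304.80; OOP now $4,901.20.
Claim 4 — $4,179: deductible met; 40% of $4,179 = $1,671.60. Cost to patient: $1,671.60. OOP to date $6,572.80.
Claim 5 — $6,700: deductible already satisfied, so patient's share is 40% × $6,700 = $2,680. Adding that to $6,572.80 gives $9,252.80, past the $8,600 cap; patient pays only $8,600 − $6,572.80 = $2,027.20.

$2,027.20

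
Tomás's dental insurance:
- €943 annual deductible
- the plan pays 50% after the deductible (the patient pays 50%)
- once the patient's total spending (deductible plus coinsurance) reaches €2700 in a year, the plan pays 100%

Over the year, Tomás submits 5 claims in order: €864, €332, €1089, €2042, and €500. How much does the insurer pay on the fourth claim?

€1021

Claim 1 (€864): entire amount goes to the deductible. Patient owes €864 (running OOP €864). Insurer: €864 − €864 = €0.
Claim 2 (€332): €79 finishes the deductible; €253 goes to coinsurance; 50% of €253 = €126.50. Cost to patient: €205.50. OOP to date €1069.50. Insurer: €332 − €205.50 = €126.50.
Claim 3 (€1089): 50% coinsurance on €1089 = €544.50. Patient pays €544.50; OOP now €1614. Insurer: €1089 − €544.50 = €544.50.
Claim 4 (€2042): deductible already satisfied, so patient's share is 50% × €2042 = €1021. Cost to patient: €1021. OOP to date €2635. Plan pays €2042 − €1021 = €1021.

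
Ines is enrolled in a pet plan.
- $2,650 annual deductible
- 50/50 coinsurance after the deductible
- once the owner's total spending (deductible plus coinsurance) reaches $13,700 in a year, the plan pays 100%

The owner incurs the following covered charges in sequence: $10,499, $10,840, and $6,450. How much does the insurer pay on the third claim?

$4,744.50

Claim 1 ($10,499): $2,650 to deductible, leaving $7,849; 50% of $7,849 = $3,924.50. Owner pays $6,574.50; OOP now $6,574.50. Plan pays $10,499 − $6,574.50 = $3,924.50.
Claim 2 ($10,840): 50% coinsurance on $10,840 = $5,420. Cost to owner: $5,420. OOP to date $11,994.50. Plan pays $10,840 − $5,420 = $5,420.
Claim 3 ($6,450): deductible already satisfied, so owner's share is 50% × $6,450 = $3,225. Adding that to $11,994.50 gives $15,219.50, past the $13,700 cap; owner pays only $13,700 − $11,994.50 = $1,705.50. Plan pays $6,450 − $1,705.50 = $4,744.50.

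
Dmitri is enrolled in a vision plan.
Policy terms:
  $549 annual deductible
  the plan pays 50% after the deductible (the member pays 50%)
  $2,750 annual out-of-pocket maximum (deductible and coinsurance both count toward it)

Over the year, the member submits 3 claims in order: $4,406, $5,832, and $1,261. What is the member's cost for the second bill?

Claim 1 — $4,406: $549 to deductible, leaving $3,857; 50% of $3,857 = $1,928.50. Member pays $2,477.50; OOP now $2,477.50.
Claim 2 — $5,832: deductible met; 50% of $5,832 = $2,916. Adding that to $2,477.50 gives $5,393.50, past the $2,750 cap; member pays only $2,750 − $2,477.50 = $272.50.

$272.50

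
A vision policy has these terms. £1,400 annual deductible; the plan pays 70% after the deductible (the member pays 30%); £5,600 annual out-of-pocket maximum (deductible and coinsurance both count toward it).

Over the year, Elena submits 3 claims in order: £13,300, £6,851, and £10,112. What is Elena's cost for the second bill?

£630

Bill 1, £13,300: £1,400 to deductible, leaving £11,900; coinsurance £11,900 × 30% = £3,570. Member pays £4,970; OOP now £4,970.
Bill 2, £6,851: deductible already satisfied, so member's share is 30% × £6,851 = £2,055.30. OOP would hit £7,025.30 > £5,600, so the cap limits the member to £5,600 − £4,970 = £630.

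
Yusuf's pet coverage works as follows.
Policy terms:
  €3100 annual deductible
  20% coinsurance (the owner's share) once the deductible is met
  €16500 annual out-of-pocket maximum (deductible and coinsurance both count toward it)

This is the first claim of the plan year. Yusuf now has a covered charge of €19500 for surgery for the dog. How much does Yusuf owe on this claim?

Deductible not yet touched, so the first €3100 of the bill goes to the deductible.
That leaves €19500 − €3100 = €16400 for coinsurance.
Owner's 20% share of €16400 is €3280.
Owner responsibility before any cap: €3100 + €3280 = €6380.
Year-to-date out-of-pocket becomes €0 + €6380 = €6380, still under the €16500 maximum, so no cap applies.

€6380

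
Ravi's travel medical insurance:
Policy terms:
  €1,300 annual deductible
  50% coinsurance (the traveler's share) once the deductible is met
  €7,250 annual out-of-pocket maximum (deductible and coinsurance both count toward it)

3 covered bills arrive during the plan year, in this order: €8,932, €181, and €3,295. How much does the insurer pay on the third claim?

Claim 1 — €8,932: €1,300 finishes the deductible; €7,632 goes to coinsurance; traveler's 50% is €3,816. Traveler pays €5,116; OOP now €5,116. Insurer: €8,932 − €5,116 = €3,816.
Claim 2 — €181: deductible met; 50% of €181 = €90.50. Cost to traveler: €90.50. OOP to date €5,206.50. Insurer: €181 − €90.50 = €90.50.
Claim 3 — €3,295: 50% coinsurance on €3,295 = €1,647.50. Traveler pays €1,647.50; OOP now €6,854. Plan pays €3,295 − €1,647.50 = €1,647.50.

€1,647.50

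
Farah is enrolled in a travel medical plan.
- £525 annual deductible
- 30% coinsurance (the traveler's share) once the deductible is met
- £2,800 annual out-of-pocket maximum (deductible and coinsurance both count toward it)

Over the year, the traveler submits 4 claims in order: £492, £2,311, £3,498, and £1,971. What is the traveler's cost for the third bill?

Claim 1 (£492): all of it applies to the deductible. Cost to traveler: £492. OOP to date £492.
Claim 2 (£2,311): £33 finishes the deductible; £2,278 goes to coinsurance; traveler's 30% is £683.40. Traveler owes £716.40 (running OOP £1,208.40).
Claim 3 (£3,498): 30% coinsurance on £3,498 = £1,049.40. Traveler pays £1,049.40; OOP now £2,257.80.

£1,049.40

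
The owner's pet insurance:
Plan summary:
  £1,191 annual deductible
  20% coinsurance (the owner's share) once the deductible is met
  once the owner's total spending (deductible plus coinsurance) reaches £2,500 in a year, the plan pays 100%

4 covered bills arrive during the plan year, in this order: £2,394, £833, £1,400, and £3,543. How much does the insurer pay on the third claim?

Claim 1 (£2,394): £1,191 finishes the deductible; £1,203 goes to coinsurance; owner's 20% is £240.60. Owner owes £1,431.60 (running OOP £1,431.60). Insurer: £2,394 − £1,431.60 = £962.40.
Claim 2 (£833): deductible met; 20% of £833 = £166.60. Owner pays £166.60; OOP now £1,598.20. Insurer: £833 − £166.60 = £666.40.
Claim 3 (£1,400): deductible already satisfied, so owner's share is 20% × £1,400 = £280. Owner pays £280; OOP now £1,878.20. Insurer: £1,400 − £280 = £1,120.

£1,120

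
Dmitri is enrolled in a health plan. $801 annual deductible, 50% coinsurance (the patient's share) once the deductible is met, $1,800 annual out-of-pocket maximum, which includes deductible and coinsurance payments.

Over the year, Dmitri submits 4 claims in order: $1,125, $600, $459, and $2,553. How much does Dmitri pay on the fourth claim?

$307.50

Claim 1 ($1,125): deductible takes $801, $324 remains; patient's 50% is $162. Patient pays $963; OOP now $963.
Claim 2 ($600): 50% coinsurance on $600 = $300. Patient owes $300 (running OOP $1,263).
Claim 3 ($459): deductible met; 50% of $459 = $229.50. Patient pays $229.50; OOP now $1,492.50.
Claim 4 ($2,553): deductible met; 50% of $2,553 = $1,276.50. That would push OOP to $2,769, over the $1,800 cap, so patient pays $1,800 − $1,492.50 = $307.50.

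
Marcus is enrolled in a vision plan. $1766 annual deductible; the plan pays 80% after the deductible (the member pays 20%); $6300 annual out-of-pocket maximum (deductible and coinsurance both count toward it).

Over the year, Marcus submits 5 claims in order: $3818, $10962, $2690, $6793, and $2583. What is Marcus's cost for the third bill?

$538

Claim 1 ($3818): $1766 finishes the deductible; $2052 goes to coinsurance; coinsurance $2052 × 20% = $410.40. Cost to member: $2176.40. OOP to date $2176.40.
Claim 2 ($10962): 20% coinsurance on $10962 = $2192.40. Member owes $2192.40 (running OOP $4368.80).
Claim 3 ($2690): deductible already satisfied, so member's share is 20% × $2690 = $538. Member pays $538; OOP now $4906.80.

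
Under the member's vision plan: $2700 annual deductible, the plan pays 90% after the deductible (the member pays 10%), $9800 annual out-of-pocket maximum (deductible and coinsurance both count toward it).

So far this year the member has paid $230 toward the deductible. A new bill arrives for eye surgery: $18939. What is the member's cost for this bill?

$4116.90

Remaining deductible: $2700 − $230 = $2470.
The remaining $16469 (= $18939 − $2470) moves to coinsurance.
Coinsurance: $16469 × 10% = $1646.90.
That puts the member's cost at $2470 + $1646.90 = $4116.90 before any cap.
Year-to-date out-of-pocket becomes $230 + $4116.90 = $4346.90, still under the $9800 maximum, so no cap applies.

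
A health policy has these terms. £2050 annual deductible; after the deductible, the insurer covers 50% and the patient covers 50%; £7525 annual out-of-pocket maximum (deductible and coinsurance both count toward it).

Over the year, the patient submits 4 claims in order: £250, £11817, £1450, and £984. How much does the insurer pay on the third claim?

#1 (£250): entire amount goes to the deductible. Patient owes £250 (running OOP £250). Insurer: £250 − £250 = £0.
#2 (£11817): deductible takes £1800, £10017 remains; coinsurance £10017 × 50% = £5008.50. Patient owes £6808.50 (running OOP £7058.50). Plan pays £11817 − £6808.50 = £5008.50.
#3 (£1450): deductible met; 50% of £1450 = £725. That would push OOP to £7783.50, over the £7525 cap, so patient pays £7525 − £7058.50 = £466.50. Plan pays £1450 − £466.50 = £983.50.

£983.50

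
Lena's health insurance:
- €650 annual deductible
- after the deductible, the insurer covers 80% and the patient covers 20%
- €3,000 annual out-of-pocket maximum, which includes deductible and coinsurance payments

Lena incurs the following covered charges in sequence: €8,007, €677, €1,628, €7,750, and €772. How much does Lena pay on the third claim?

Claim 1 — €8,007: €650 finishes the deductible; €7,357 goes to coinsurance; patient's 20% is €1,471.40. Patient owes €2,121.40 (running OOP €2,121.40).
Claim 2 — €677: deductible met; 20% of €677 = €135.40. Patient owes €135.40 (running OOP €2,256.80).
Claim 3 — €1,628: deductible already satisfied, so patient's share is 20% × €1,628 = €325.60. Patient pays €325.60; OOP now €2,582.40.

€325.60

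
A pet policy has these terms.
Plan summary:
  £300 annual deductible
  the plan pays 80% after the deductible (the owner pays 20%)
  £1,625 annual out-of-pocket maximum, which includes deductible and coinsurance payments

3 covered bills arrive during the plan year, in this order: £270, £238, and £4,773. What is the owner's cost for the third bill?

Claim 1 — £270: all of it applies to the deductible. Owner owes £270 (running OOP £270).
Claim 2 — £238: £30 finishes the deductible; £208 goes to coinsurance; coinsurance £208 × 20% = £41.60. Owner pays £71.60; OOP now £341.60.
Claim 3 — £4,773: 20% coinsurance on £4,773 = £954.60. Cost to owner: £954.60. OOP to date £1,296.20.

£954.60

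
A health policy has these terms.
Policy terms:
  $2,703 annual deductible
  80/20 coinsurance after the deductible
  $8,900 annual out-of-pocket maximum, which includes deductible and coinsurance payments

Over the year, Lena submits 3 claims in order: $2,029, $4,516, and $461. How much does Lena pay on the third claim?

#1 ($2,029): entire amount goes to the deductible. Patient owes $2,029 (running OOP $2,029).
#2 ($4,516): $674 finishes the deductible; $3,842 goes to coinsurance; 20% of $3,842 = $768.40. Patient owes $1,442.40 (running OOP $3,471.40).
#3 ($461): deductible met; 20% of $461 = $92.20. Cost to patient: $92.20. OOP to date $3,563.60.

$92.20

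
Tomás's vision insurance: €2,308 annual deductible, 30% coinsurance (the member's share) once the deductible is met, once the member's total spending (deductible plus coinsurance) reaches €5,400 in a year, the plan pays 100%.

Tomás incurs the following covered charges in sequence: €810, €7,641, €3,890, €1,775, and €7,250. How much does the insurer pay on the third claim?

€2,723

Claim 1 (€810): fully absorbed by the deductible. Cost to member: €810. OOP to date €810. Insurer: €810 − €810 = €0.
Claim 2 (€7,641): deductible takes €1,498, €6,143 remains; coinsurance €6,143 × 30% = €1,842.90. Cost to member: €3,340.90. OOP to date €4,150.90. Insurer: €7,641 − €3,340.90 = €4,300.10.
Claim 3 (€3,890): deductible already satisfied, so member's share is 30% × €3,890 = €1,167. Member owes €1,167 (running OOP €5,317.90). Insurer: €3,890 − €1,167 = €2,723.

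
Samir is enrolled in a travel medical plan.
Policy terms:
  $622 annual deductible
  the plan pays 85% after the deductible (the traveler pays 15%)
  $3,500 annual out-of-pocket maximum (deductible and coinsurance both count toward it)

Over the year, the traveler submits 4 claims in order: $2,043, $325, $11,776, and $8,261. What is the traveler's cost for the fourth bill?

Claim 1 — $2,043: $622 to deductible, leaving $1,421; traveler's 15% is $213.15. Traveler owes $835.15 (running OOP $835.15).
Claim 2 — $325: deductible met; 15% of $325 = $48.75. Traveler pays $48.75; OOP now $883.90.
Claim 3 — $11,776: deductible met; 15% of $11,776 = $1,766.40. Cost to traveler: $1,766.40. OOP to date $2,650.30.
Claim 4 — $8,261: 15% coinsurance on $8,261 = $1,239.15. That would push OOP to $3,889.45, over the $3,500 cap, so traveler pays $3,500 − $2,650.30 = $849.70.

$849.70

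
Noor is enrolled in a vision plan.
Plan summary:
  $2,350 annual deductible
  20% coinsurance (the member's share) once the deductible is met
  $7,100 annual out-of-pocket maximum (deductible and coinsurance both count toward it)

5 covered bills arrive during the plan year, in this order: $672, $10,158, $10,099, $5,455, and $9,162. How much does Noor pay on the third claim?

$2,019.80

Claim 1 ($672): all of it applies to the deductible. Member owes $672 (running OOP $672).
Claim 2 ($10,158): $1,678 to deductible, leaving $8,480; coinsurance $8,480 × 20% = $1,696. Cost to member: $3,374. OOP to date $4,046.
Claim 3 ($10,099): 20% coinsurance on $10,099 = $2,019.80. Member pays $2,019.80; OOP now $6,065.80.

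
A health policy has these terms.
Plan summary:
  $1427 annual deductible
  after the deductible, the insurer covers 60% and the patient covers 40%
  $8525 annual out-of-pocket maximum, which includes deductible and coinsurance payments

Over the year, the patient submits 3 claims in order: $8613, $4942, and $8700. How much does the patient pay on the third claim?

$2246.80

#1 ($8613): $1427 to deductible, leaving $7186; coinsurance $7186 × 40% = $2874.40. Patient owes $4301.40 (running OOP $4301.40).
#2 ($4942): deductible met; 40% of $4942 = $1976.80. Cost to patient: $1976.80. OOP to date $6278.20.
#3 ($8700): deductible met; 40% of $8700 = $3480. That would push OOP to $9758.20, over the $8525 cap, so patient pays $8525 − $6278.20 = $2246.80.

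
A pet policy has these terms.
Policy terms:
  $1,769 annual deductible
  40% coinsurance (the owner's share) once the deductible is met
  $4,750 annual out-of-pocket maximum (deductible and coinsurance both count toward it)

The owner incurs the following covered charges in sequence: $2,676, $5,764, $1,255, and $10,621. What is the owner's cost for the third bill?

#1 ($2,676): deductible takes $1,769, $907 remains; owner's 40% is $362.80. Owner pays $2,131.80; OOP now $2,131.80.
#2 ($5,764): deductible met; 40% of $5,764 = $2,305.60. Cost to owner: $2,305.60. OOP to date $4,437.40.
#3 ($1,255): deductible already satisfied, so owner's share is 40% × $1,255 = $502. That would push OOP to $4,939.40, over the $4,750 cap, so owner pays $4,750 − $4,437.40 = $312.60.

$312.60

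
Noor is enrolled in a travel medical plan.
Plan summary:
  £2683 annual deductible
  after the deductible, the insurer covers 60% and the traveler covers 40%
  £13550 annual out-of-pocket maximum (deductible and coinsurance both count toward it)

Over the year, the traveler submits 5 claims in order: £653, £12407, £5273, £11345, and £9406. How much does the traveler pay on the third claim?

£2109.20

Claim 1 (£653): entire amount goes to the deductible. Traveler pays £653; OOP now £653.
Claim 2 (£12407): £2030 to deductible, leaving £10377; coinsurance £10377 × 40% = £4150.80. Cost to traveler: £6180.80. OOP to date £6833.80.
Claim 3 (£5273): deductible already satisfied, so traveler's share is 40% × £5273 = £2109.20. Cost to traveler: £2109.20. OOP to date £8943.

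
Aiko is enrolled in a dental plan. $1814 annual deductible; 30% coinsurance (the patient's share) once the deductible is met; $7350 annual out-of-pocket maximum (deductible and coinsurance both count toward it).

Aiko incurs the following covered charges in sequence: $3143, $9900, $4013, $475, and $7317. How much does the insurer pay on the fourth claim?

Claim 1 ($3143): deductible takes $1814, $1329 remains; 30% of $1329 = $398.70. Patient owes $2212.70 (running OOP $2212.70). Plan pays $3143 − $2212.70 = $930.30.
Claim 2 ($9900): deductible already satisfied, so patient's share is 30% × $9900 = $2970. Cost to patient: $2970. OOP to date $5182.70. Insurer: $9900 − $2970 = $6930.
Claim 3 ($4013): 30% coinsurance on $4013 = $1203.90. Patient pays $1203.90; OOP now $6386.60. Insurer: $4013 − $1203.90 = $2809.10.
Claim 4 ($475): deductible already satisfied, so patient's share is 30% × $475 = $142.50. Cost to patient: $142.50. OOP to date $6529.10. Insurer: $475 − $142.50 = $332.50.

$332.50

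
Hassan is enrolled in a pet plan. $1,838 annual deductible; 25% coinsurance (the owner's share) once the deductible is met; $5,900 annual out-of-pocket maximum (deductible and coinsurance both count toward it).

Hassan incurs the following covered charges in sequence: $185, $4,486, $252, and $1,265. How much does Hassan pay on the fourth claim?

$316.25

Bill 1, $185: all of it applies to the deductible. Cost to owner: $185. OOP to date $185.
Bill 2, $4,486: $1,653 to deductible, leaving $2,833; 25% of $2,833 = $708.25. Cost to owner: $2,361.25. OOP to date $2,546.25.
Bill 3, $252: 25% coinsurance on $252 = $63. Owner pays $63; OOP now $2,609.25.
Bill 4, $1,265: deductible met; 25% of $1,265 = $316.25. Owner owes $316.25 (running OOP $2,925.50).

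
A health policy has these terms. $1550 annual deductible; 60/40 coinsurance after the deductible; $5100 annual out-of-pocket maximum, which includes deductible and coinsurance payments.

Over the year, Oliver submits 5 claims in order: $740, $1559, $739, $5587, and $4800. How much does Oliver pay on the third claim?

Claim 1 — $740: entire amount goes to the deductible. Patient pays $740; OOP now $740.
Claim 2 — $1559: deductible takes $810, $749 remains; 40% of $749 = $299.60. Patient pays $1109.60; OOP now $1849.60.
Claim 3 — $739: 40% coinsurance on $739 = $295.60. Patient pays $295.60; OOP now $2145.20.

$295.60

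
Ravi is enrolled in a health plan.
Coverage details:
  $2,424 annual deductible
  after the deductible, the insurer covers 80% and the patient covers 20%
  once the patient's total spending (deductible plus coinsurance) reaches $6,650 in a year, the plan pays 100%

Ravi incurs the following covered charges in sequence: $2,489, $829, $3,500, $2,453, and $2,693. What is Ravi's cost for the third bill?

$700

Claim 1 ($2,489): deductible takes $2,424, $65 remains; 20% of $65 = $13. Cost to patient: $2,437. OOP to date $2,437.
Claim 2 ($829): 20% coinsurance on $829 = $165.80. Patient pays $165.80; OOP now $2,602.80.
Claim 3 ($3,500): deductible already satisfied, so patient's share is 20% × $3,500 = $700. Cost to patient: $700. OOP to date $3,302.80.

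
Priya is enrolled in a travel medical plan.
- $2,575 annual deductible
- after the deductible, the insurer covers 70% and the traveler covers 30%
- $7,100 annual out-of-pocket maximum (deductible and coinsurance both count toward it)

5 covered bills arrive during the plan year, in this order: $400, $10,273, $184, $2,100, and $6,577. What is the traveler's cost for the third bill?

$55.20

#1 ($400): all of it applies to the deductible. Traveler owes $400 (running OOP $400).
#2 ($10,273): $2,175 to deductible, leaving $8,098; 30% of $8,098 = $2,429.40. Traveler pays $4,604.40; OOP now $5,004.40.
#3 ($184): deductible met; 30% of $184 = $55.20. Traveler owes $55.20 (running OOP $5,059.60).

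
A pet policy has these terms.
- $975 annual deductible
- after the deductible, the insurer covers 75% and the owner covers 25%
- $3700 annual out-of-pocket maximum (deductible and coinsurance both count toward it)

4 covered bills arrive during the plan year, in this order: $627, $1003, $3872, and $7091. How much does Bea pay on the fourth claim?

#1 ($627): fully absorbed by the deductible. Cost to owner: $627. OOP to date $627.
#2 ($1003): $348 to deductible, leaving $655; coinsurance $655 × 25% = $163.75. Cost to owner: $511.75. OOP to date $1138.75.
#3 ($3872): deductible already satisfied, so owner's share is 25% × $3872 = $968. Owner pays $968; OOP now $2106.75.
#4 ($7091): deductible met; 25% of $7091 = $1772.75. That would push OOP to $3879.50, over the $3700 cap, so owner pays $3700 − $2106.75 = $1593.25.

$1593.25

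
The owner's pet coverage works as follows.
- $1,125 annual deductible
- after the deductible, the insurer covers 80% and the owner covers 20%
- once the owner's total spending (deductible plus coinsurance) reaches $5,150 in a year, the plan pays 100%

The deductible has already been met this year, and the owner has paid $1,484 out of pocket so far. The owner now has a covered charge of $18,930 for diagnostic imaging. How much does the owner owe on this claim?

$3,666

The deductible is already satisfied, so the full bill goes to coinsurance.
Coinsurance: $18,930 × 20% = $3,786.
That would bring total out-of-pocket to $5,270, past the $5,150 cap. The owner is capped at $5,150 − $1,484 = $3,666 on this claim.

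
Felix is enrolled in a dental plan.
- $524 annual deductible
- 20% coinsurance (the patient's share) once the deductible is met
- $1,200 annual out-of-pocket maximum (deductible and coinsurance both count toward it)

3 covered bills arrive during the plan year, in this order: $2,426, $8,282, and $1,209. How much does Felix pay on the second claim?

#1 ($2,426): $524 to deductible, leaving $1,902; coinsurance $1,902 × 20% = $380.40. Cost to patient: $904.40. OOP to date $904.40.
#2 ($8,282): deductible met; 20% of $8,282 = $1,656.40. That would push OOP to $2,560.80, over the $1,200 cap, so patient pays $1,200 − $904.40 = $295.60.

$295.60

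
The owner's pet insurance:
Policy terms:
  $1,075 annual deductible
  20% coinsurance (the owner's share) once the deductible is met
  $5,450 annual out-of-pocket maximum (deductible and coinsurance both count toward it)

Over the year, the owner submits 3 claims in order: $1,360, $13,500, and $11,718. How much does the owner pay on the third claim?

$1,618

Bill 1, $1,360: $1,075 finishes the deductible; $285 goes to coinsurance; 20% of $285 = $57. Owner owes $1,132 (running OOP $1,132).
Bill 2, $13,500: deductible already satisfied, so owner's share is 20% × $13,500 = $2,700. Owner owes $2,700 (running OOP $3,832).
Bill 3, $11,718: deductible already satisfied, so owner's share is 20% × $11,718 = $2,343.60. That would push OOP to $6,175.60, over the $5,450 cap, so owner pays $5,450 − $3,832 = $1,618.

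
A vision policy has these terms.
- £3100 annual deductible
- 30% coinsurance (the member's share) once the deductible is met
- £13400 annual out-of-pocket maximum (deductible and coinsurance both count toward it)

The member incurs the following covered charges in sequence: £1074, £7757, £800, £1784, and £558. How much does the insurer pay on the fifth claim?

#1 (£1074): all of it applies to the deductible. Member owes £1074 (running OOP £1074). Plan pays £1074 − £1074 = £0.
#2 (£7757): deductible takes £2026, £5731 remains; member's 30% is £1719.30. Member pays £3745.30; OOP now £4819.30. Insurer: £7757 − £3745.30 = £4011.70.
#3 (£800): deductible met; 30% of £800 = £240. Cost to member: £240. OOP to date £5059.30. Insurer: £800 − £240 = £560.
#4 (£1784): deductible met; 30% of £1784 = £535.20. Member owes £535.20 (running OOP £5594.50). Insurer: £1784 − £535.20 = £1248.80.
#5 (£558): deductible met; 30% of £558 = £167.40. Member pays £167.40; OOP now £5761.90. Plan pays £558 − £167.40 = £390.60.

£390.60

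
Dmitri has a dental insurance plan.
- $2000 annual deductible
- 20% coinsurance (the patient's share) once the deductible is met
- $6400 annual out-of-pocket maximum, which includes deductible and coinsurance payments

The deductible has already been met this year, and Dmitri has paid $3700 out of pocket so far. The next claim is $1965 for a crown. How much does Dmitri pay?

The deductible is already satisfied, so the full bill goes to coinsurance.
Patient's 20% share of $1965 is $393.
Total out-of-pocket so far would be $3700 + $393 = $4093, below the $6400 cap — no reduction.

$393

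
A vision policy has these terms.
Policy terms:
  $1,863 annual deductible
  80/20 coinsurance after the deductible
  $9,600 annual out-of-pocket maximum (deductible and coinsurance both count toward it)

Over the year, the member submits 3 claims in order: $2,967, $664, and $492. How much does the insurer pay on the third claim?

Bill 1, $2,967: deductible takes $1,863, $1,104 remains; member's 20% is $220.80. Member owes $2,083.80 (running OOP $2,083.80). Insurer: $2,967 − $2,083.80 = $883.20.
Bill 2, $664: deductible met; 20% of $664 = $132.80. Cost to member: $132.80. OOP to date $2,216.60. Insurer: $664 − $132.80 = $531.20.
Bill 3, $492: deductible already satisfied, so member's share is 20% × $492 = $98.40. Member owes $98.40 (running OOP $2,315). Insurer: $492 − $98.40 = $393.60.

$393.60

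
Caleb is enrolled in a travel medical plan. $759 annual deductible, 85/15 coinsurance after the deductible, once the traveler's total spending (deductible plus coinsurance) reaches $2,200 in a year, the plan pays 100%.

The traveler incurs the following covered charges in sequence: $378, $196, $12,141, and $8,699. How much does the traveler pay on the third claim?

$1,626

Bill 1, $378: all of it applies to the deductible. Traveler owes $378 (running OOP $378).
Bill 2, $196: entire amount goes to the deductible. Traveler pays $196; OOP now $574.
Bill 3, $12,141: $185 finishes the deductible; $11,956 goes to coinsurance; coinsurance $11,956 × 15% = $1,793.40. Deductible plus coinsurance: $185 + $1,793.40 = $1,978.40. Adding that to $574 gives $2,552.40, past the $2,200 cap; traveler pays only $2,200 − $574 = $1,626.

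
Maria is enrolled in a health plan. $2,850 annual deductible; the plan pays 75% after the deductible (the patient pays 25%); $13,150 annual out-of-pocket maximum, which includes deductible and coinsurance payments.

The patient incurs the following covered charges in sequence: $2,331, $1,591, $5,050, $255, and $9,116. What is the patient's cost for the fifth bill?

$2,279

#1 ($2,331): all of it applies to the deductible. Patient pays $2,331; OOP now $2,331.
#2 ($1,591): $519 to deductible, leaving $1,072; coinsurance $1,072 × 25% = $268. Cost to patient: $787. OOP to date $3,118.
#3 ($5,050): deductible already satisfied, so patient's share is 25% × $5,050 = $1,262.50. Patient pays $1,262.50; OOP now $4,380.50.
#4 ($255): deductible already satisfied, so patient's share is 25% × $255 = $63.75. Cost to patient: $63.75. OOP to date $4,444.25.
#5 ($9,116): deductible already satisfied, so patient's share is 25% × $9,116 = $2,279. Patient pays $2,279; OOP now $6,723.25.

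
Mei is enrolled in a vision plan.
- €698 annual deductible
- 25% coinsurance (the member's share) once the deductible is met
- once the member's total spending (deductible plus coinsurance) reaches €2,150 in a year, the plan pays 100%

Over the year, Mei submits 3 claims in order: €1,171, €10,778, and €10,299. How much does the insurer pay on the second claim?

Claim 1 — €1,171: €698 finishes the deductible; €473 goes to coinsurance; coinsurance €473 × 25% = €118.25. Member pays €816.25; OOP now €816.25. Insurer: €1,171 − €816.25 = €354.75.
Claim 2 — €10,778: deductible already satisfied, so member's share is 25% × €10,778 = €2,694.50. OOP would hit €3,510.75 > €2,150, so the cap limits the member to €2,150 − €816.25 = €1,333.75. Plan pays €10,778 − €1,333.75 = €9,444.25.

€9,444.25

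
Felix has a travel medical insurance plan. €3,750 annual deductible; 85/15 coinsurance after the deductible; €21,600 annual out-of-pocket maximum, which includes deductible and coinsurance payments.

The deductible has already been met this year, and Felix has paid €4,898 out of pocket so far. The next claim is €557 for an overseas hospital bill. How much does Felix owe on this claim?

€83.55

The deductible is already satisfied, so the full bill goes to coinsurance.
Coinsurance: €557 × 15% = €83.55.
Year-to-date out-of-pocket becomes €4,898 + €83.55 = €4,981.55, still under the €21,600 maximum, so no cap applies.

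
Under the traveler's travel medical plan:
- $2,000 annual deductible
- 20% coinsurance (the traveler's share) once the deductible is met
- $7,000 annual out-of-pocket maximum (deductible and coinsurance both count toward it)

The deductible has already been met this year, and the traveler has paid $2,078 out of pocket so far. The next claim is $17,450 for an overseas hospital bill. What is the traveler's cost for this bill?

The deductible is already satisfied, so the full bill goes to coinsurance.
Coinsurance: $17,450 × 20% = $3,490.
Total out-of-pocket so far would be $2,078 + $3,490 = $5,568, below the $7,000 cap — no reduction.

$3,490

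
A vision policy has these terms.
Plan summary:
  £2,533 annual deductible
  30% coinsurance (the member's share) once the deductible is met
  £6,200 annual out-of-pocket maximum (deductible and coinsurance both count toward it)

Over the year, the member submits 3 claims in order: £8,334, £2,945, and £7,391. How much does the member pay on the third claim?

£1,043.20

#1 (£8,334): £2,533 to deductible, leaving £5,801; 30% of £5,801 = £1,740.30. Member pays £4,273.30; OOP now £4,273.30.
#2 (£2,945): deductible already satisfied, so member's share is 30% × £2,945 = £883.50. Member pays £883.50; OOP now £5,156.80.
#3 (£7,391): 30% coinsurance on £7,391 = £2,217.30. That would push OOP to £7,374.10, over the £6,200 cap, so member pays £6,200 − £5,156.80 = £1,043.20.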